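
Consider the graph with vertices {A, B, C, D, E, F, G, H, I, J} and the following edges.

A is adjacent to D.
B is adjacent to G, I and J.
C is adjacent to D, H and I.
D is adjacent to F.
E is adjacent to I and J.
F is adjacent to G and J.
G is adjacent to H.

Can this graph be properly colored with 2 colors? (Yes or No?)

No

The cycle H-C-I-B-G-H has odd length 5, so it cannot be 2-colored; at least 3 colors are needed.
So 2 colors are not enough.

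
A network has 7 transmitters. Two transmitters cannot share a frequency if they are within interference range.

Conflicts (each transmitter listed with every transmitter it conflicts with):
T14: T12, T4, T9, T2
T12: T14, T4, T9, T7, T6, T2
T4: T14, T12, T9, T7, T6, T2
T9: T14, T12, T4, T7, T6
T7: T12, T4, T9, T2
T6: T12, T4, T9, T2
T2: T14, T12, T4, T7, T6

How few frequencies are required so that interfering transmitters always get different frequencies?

4

T14, T12, T4, T2 all conflict with each other, so at least 4 frequencies are needed.
4 frequencies suffice: T14=4, T12=1, T4=2, T9=3, T7=4, T6=4, T2=3. No two conflicting transmitters share a frequency.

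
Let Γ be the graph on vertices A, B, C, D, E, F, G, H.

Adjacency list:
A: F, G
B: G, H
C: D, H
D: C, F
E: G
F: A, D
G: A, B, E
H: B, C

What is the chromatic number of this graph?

3

The cycle D-C-H-B-G-A-F-D has odd length 7, so it cannot be 2-colored; at least 3 colors are needed.
3 colors suffice: A=blue, B=blue, C=blue, D=red, E=blue, F=green, G=red, H=red. Every edge joins two different colors.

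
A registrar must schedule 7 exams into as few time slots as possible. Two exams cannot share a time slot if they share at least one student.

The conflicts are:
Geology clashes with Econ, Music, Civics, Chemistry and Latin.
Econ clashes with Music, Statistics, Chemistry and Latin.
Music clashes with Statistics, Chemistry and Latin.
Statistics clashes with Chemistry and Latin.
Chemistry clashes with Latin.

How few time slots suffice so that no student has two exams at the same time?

Econ, Music, Statistics, Chemistry, Latin all conflict with each other, so at least 5 time slots are needed.
5 time slots suffice: Geology=2, Econ=4, Music=3, Civics=1, Statistics=2, Chemistry=1, Latin=5. Every pair that conflicts lands in different time slots.

5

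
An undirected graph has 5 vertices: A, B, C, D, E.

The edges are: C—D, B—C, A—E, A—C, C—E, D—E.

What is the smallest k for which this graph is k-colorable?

A, C, E are mutually adjacent, so at least 3 colors are needed.
3 colors suffice: color 1 → {C}; color 2 → {B, E}; color 3 → {A, D}. No two adjacent vertices share a color.

3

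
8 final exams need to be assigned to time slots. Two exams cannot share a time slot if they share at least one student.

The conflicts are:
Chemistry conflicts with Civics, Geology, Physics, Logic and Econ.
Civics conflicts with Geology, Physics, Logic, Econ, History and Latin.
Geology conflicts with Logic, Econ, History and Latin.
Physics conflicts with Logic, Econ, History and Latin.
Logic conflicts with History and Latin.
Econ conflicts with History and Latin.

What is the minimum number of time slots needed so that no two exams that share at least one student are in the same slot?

4

Chemistry, Civics, Geology, Econ all conflict with each other, so at least 4 time slots are needed.
Using 4 time slots: Chemistry=4, Civics=1, Geology=2, Physics=2, Logic=3, Econ=3, History=4, Latin=4. Each listed conflict is separated.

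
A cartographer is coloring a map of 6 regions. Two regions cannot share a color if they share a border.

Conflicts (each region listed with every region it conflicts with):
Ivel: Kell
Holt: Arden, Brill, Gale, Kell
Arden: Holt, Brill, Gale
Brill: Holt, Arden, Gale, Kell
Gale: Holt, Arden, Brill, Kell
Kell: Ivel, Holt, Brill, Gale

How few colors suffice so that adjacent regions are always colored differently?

4

Holt, Brill, Gale, Kell are mutually in conflict, so at least 4 colors are needed.
One proper 4-coloring: Ivel=2, Holt=2, Arden=1, Brill=4, Gale=3, Kell=1. Each listed conflict is separated.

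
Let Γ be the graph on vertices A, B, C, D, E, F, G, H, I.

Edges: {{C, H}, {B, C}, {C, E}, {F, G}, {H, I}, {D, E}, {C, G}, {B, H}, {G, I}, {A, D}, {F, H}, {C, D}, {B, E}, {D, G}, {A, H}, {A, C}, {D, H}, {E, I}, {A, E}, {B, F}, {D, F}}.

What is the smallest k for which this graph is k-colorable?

A, C, D, E are pairwise adjacent (a clique of size 4), so at least 4 colors are needed.
4 colors suffice: color 1 → {B, D, I}; color 2 → {C, F}; color 3 → {E, G, H}; color 4 → {A}. No two adjacent vertices share a color.

4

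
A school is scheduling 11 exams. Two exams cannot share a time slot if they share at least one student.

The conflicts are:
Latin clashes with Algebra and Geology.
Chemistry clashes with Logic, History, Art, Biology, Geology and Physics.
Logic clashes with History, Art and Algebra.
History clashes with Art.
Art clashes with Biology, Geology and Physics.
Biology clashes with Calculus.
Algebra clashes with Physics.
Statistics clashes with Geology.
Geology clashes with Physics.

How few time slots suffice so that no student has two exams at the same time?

Chemistry, Art, Geology, Physics pairwise conflict, so at least 4 time slots are needed.
4 time slots suffice: Latin=2, Chemistry=2, Logic=3, History=4, Art=1, Biology=3, Algebra=1, Calculus=1, Statistics=1, Geology=3, Physics=4. Every pair that conflicts lands in different time slots.

4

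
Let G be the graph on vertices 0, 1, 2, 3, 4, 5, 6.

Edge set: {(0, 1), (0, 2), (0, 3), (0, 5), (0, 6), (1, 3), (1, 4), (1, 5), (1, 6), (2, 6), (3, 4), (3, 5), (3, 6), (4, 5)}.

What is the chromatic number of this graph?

4

0, 1, 3, 6 form a clique, so at least 4 colors are needed.
One proper 4-coloring: 0=red, 1=green, 2=blue, 3=blue, 4=red, 5=yellow, 6=yellow. Every edge joins two different colors.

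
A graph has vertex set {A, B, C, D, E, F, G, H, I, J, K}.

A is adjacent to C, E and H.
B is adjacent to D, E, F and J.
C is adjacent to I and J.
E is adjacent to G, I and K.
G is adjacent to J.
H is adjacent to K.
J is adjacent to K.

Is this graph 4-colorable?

Yes

The chromatic number is 3. The cycle C-J-B-E-I-C has odd length 5, so it cannot be 2-colored; at least 3 colors are needed.
One proper 3-coloring: A=blue, B=blue, C=green, D=red, E=red, F=red, G=blue, H=red, I=blue, J=red, K=blue.
Since 4 ≥ 3, a proper 4-coloring certainly exists.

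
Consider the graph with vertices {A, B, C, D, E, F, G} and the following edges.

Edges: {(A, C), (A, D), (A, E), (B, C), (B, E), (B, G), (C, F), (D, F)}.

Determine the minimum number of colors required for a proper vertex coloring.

2

B and G are adjacent, so at least 2 colors are needed.
2 colors suffice: color red → {A, B, F}; color blue → {C, D, E, G}. Each edge has distinct colors on its endpoints.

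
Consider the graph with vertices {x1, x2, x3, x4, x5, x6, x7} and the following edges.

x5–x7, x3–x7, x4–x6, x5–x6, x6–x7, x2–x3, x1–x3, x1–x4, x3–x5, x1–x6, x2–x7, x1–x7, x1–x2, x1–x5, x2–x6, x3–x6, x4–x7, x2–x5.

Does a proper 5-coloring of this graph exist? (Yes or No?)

No

x1, x2, x3, x5, x6, x7 are mutually adjacent (a clique of size 6), so at least 6 colors are needed.
So 5 colors are not enough.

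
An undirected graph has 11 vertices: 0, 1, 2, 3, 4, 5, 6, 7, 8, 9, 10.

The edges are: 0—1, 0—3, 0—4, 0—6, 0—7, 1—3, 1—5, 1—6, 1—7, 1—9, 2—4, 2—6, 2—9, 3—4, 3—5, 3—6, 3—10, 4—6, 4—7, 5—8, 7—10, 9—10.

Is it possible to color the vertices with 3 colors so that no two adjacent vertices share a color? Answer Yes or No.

0, 3, 4, 6 are mutually adjacent (a clique of size 4), so at least 4 colors are needed.
So 3 colors are not enough.

No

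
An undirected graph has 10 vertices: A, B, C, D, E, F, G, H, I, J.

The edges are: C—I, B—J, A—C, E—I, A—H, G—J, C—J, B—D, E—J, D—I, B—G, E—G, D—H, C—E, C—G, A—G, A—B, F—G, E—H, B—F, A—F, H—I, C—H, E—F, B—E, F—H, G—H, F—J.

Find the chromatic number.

B, E, F, G, J are pairwise adjacent (a clique of size 5), so at least 5 colors are needed.
5 colors suffice: color 1 → {A, D, E}; color 2 → {G, I}; color 3 → {B, H}; color 4 → {C, F}; color 5 → {J}. Every edge joins two different colors.

5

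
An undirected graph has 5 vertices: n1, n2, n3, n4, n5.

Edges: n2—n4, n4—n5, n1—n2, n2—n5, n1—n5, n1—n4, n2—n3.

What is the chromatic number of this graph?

4

n1, n2, n4, n5 are mutually adjacent (a clique of size 4), so at least 4 colors are needed.
4 colors suffice: color 1 → {n2}; color 2 → {n1, n3}; color 3 → {n4}; color 4 → {n5}. No two adjacent vertices share a color.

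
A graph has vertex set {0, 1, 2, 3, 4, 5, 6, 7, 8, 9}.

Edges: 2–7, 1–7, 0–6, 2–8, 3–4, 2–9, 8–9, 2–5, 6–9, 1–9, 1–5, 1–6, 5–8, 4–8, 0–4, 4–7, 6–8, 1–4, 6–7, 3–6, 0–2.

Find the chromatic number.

1, 6, 9 form a triangle, so at least 3 colors are needed.
3 colors suffice: color a → {2, 4, 6}; color b → {0, 1, 3, 8}; color c → {5, 7, 9}. Each edge has distinct colors on its endpoints.

3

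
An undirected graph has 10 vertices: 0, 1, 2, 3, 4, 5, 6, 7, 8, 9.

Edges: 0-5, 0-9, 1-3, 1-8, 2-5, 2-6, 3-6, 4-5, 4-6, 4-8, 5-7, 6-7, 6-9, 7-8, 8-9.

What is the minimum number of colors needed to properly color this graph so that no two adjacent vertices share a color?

3

The cycle 5-7-6-9-0-5 has odd length 5, so it cannot be 2-colored; at least 3 colors are needed.
A valid assignment using 3 colors: 0=green, 1=blue, 2=blue, 3=green, 4=blue, 5=red, 6=red, 7=blue, 8=red, 9=blue. Every edge joins two different colors.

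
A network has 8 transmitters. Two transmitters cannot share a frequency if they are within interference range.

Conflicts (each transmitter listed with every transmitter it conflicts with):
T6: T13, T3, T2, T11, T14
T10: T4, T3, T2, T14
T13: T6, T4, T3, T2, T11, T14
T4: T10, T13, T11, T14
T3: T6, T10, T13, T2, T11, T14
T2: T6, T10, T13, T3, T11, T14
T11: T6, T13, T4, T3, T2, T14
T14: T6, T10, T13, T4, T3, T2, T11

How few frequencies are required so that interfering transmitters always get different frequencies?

6

T6, T13, T3, T2, T11, T14 are mutually in conflict, so at least 6 frequencies are needed.
6 frequencies suffice: T6=6, T10=3, T13=4, T4=2, T3=5, T2=2, T11=3, T14=1. No two conflicting transmitters share a frequency.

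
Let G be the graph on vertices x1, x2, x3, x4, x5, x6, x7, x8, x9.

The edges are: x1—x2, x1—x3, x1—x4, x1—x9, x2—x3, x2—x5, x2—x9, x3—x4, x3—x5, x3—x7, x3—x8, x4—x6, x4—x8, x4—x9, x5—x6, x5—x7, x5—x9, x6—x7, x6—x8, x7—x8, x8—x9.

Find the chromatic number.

x1, x2, x9 form a triangle, so at least 3 colors are needed.
One proper 3-coloring: x1=2, x2=3, x3=1, x4=3, x5=2, x6=1, x7=3, x8=2, x9=1. Every edge joins two different colors.

3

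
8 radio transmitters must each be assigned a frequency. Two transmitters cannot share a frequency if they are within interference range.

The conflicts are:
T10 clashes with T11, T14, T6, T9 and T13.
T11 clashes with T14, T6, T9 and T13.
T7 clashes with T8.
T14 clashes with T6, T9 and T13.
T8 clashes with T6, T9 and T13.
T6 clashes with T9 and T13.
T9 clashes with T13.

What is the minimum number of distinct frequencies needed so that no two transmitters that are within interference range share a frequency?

T10, T11, T14, T6, T9, T13 are mutually in conflict, so at least 6 frequencies are needed.
6 frequencies suffice: frequency 1 → {T7, T6}; frequency 2 → {T13}; frequency 3 → {T9}; frequency 4 → {T10, T8}; frequency 5 → {T11}; frequency 6 → {T14}. Every pair that conflicts lands in different frequencies.

6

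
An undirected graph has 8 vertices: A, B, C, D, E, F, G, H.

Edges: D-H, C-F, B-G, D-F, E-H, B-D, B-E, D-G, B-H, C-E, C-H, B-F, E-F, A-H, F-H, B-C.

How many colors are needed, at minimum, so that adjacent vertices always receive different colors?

B, C, E, F, H form a clique, so at least 5 colors are needed.
5 colors suffice: color red → {G, H}; color blue → {A, B}; color green → {F}; color yellow → {D, E}; color purple → {C}. No two adjacent vertices share a color.

5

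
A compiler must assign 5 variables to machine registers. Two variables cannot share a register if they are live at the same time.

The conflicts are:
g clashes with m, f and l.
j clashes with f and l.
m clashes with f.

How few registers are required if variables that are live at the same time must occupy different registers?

3

g, m, f pairwise conflict, so at least 3 registers are needed.
A valid assignment using 3 registers: g=2, j=2, m=3, f=1, l=1. Each listed conflict is separated.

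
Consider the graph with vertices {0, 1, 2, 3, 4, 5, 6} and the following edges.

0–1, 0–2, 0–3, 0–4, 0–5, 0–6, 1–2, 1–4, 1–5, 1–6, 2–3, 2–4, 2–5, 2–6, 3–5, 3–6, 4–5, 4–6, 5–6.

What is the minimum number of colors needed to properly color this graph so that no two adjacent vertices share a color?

6

0, 1, 2, 4, 5, 6 are pairwise adjacent (a clique of size 6), so at least 6 colors are needed.
A valid assignment using 6 colors: 0=b, 1=f, 2=a, 3=e, 4=e, 5=d, 6=c. Every edge joins two different colors.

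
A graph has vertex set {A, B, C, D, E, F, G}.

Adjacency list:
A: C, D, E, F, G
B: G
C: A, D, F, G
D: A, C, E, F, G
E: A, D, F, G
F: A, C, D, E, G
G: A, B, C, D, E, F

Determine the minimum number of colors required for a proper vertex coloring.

A, C, D, F, G form a clique, so at least 5 colors are needed.
One proper 5-coloring: A=2, B=2, C=5, D=4, E=5, F=3, G=1. Every edge joins two different colors.

5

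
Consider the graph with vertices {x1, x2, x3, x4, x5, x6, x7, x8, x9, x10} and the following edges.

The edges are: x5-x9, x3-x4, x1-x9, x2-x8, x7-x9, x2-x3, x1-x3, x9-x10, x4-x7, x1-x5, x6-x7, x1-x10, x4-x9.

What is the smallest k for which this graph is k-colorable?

x4, x7, x9 are pairwise adjacent, so at least 3 colors are needed.
3 colors suffice: color 1 → {x3, x6, x8, x9}; color 2 → {x1, x2, x4}; color 3 → {x5, x7, x10}. Every edge joins two different colors.

3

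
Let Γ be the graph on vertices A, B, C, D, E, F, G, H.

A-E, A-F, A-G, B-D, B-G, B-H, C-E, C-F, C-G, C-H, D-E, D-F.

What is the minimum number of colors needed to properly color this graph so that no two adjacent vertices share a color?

The cycle B-D-E-A-G-B has odd length 5, so it cannot be 2-colored; at least 3 colors are needed.
3 colors suffice: A=1, B=3, C=1, D=1, E=2, F=2, G=2, H=2. Every edge joins two different colors.

3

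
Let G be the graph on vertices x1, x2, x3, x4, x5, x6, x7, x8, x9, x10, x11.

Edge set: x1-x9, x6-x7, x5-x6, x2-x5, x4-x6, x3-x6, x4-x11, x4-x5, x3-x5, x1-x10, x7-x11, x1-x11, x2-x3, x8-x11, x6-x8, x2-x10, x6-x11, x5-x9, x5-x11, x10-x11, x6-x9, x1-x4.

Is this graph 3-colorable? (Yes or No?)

x4, x5, x6, x11 are mutually adjacent (a clique of size 4), so at least 4 colors are needed.
So 3 colors are not enough.

No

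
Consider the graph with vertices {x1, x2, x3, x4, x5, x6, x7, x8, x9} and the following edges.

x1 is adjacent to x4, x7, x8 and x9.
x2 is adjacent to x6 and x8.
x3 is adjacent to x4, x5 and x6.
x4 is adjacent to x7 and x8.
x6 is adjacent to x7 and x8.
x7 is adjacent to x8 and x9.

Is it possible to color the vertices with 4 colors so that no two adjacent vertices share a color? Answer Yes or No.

Yes

The chromatic number is 4. x1, x4, x7, x8 form a clique, so at least 4 colors are needed.
4 colors suffice: x1=3, x2=1, x3=1, x4=4, x5=2, x6=3, x7=1, x8=2, x9=2.
That is already a proper 4-coloring.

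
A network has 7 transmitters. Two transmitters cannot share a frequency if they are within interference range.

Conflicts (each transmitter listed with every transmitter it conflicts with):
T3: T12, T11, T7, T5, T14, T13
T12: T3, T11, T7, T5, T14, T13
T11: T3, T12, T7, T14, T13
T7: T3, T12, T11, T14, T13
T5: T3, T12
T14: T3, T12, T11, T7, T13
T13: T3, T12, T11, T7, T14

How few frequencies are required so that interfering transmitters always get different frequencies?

6

T3, T12, T11, T7, T14, T13 all conflict with each other, so at least 6 frequencies are needed.
A valid assignment using 6 frequencies: T3=2, T12=1, T11=6, T7=5, T5=3, T14=4, T13=3. Each listed conflict is separated.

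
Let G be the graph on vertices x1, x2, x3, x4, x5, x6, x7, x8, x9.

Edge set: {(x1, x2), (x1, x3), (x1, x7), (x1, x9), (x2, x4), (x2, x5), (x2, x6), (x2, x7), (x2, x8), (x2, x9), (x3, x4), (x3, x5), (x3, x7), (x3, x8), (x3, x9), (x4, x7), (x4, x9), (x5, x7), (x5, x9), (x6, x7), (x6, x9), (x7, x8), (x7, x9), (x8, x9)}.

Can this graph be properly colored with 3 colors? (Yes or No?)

No

x1, x2, x7, x9 form a clique, so at least 4 colors are needed.
So 3 colors are not enough.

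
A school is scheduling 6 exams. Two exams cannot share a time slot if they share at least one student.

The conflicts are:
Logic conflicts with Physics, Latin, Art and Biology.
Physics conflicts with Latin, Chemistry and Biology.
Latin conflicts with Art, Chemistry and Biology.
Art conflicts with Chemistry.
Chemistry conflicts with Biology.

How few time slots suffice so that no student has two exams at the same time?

4

Logic, Physics, Latin, Biology are mutually in conflict, so at least 4 time slots are needed.
4 time slots suffice: Logic=2, Physics=4, Latin=1, Art=3, Chemistry=2, Biology=3. Every pair that conflicts lands in different time slots.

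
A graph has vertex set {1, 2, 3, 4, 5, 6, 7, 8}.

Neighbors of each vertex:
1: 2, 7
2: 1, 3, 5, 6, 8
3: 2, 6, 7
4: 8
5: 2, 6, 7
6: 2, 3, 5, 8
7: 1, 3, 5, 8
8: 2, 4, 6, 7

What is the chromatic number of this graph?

2, 6, 8 are pairwise adjacent, so at least 3 colors are needed.
3 colors suffice: 1=b, 2=a, 3=c, 4=a, 5=c, 6=b, 7=a, 8=c. No two adjacent vertices share a color.

3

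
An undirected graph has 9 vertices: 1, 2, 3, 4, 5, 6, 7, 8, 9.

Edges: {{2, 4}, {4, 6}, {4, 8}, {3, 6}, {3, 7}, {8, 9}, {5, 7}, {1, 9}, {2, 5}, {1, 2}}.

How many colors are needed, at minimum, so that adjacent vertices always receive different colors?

3

The cycle 1-9-8-4-2-1 has odd length 5, so it cannot be 2-colored; at least 3 colors are needed.
3 colors suffice: color a → {1, 4, 7}; color b → {2, 3, 8}; color c → {5, 6, 9}. Each edge has distinct colors on its endpoints.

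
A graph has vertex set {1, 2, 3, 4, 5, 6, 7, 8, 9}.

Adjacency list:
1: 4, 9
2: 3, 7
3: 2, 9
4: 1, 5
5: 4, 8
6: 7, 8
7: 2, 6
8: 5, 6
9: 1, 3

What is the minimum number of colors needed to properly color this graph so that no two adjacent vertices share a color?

The cycle 1-9-3-2-7-6-8-5-4-1 has odd length 9, so it cannot be 2-colored; at least 3 colors are needed.
3 colors suffice: 1=blue, 2=blue, 3=green, 4=green, 5=red, 6=green, 7=red, 8=blue, 9=red. Each edge has distinct colors on its endpoints.

3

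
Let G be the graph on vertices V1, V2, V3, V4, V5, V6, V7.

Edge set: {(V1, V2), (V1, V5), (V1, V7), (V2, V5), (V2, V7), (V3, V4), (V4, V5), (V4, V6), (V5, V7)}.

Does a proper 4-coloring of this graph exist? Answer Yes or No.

The chromatic number is 4. V1, V2, V5, V7 are mutually adjacent (a clique of size 4), so at least 4 colors are needed.
4 colors suffice: color R → {V3, V5, V6}; color B → {V2, V4}; color G → {V1}; color Y → {V7}.
That is already a proper 4-coloring.

Yes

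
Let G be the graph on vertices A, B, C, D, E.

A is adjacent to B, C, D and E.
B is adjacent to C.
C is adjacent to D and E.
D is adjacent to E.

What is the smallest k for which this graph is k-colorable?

A, C, D, E are mutually adjacent (a clique of size 4), so at least 4 colors are needed.
4 colors suffice: color red → {A}; color blue → {C}; color green → {B, E}; color yellow → {D}. Every edge joins two different colors.

4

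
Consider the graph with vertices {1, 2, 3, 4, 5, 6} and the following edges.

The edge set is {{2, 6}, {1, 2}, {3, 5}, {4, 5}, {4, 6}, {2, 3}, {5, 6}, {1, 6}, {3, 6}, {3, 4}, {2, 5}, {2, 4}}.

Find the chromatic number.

2, 3, 4, 5, 6 are mutually adjacent (a clique of size 5), so at least 5 colors are needed.
A valid assignment using 5 colors: 1=green, 2=red, 3=green, 4=yellow, 5=purple, 6=blue. Every edge joins two different colors.

5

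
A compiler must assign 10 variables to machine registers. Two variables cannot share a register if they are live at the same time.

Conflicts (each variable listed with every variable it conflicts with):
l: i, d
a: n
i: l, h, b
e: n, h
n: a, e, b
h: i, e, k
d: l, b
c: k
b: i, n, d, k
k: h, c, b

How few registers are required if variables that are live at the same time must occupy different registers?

3

The cycle e-h-i-b-n-e has odd length 5, so it cannot be 2-colored; at least 3 registers are needed.
3 registers suffice: register 1 → {l, a, h, c, b}; register 2 → {i, n, d, k}; register 3 → {e}. No two conflicting variables share a register.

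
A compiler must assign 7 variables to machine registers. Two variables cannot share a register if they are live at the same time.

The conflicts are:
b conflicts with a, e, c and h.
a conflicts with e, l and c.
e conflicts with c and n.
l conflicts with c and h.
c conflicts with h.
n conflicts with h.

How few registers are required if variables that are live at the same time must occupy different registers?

4

b, a, e, c all conflict with each other, so at least 4 registers are needed.
Using 4 registers: b=3, a=4, e=2, l=3, c=1, n=1, h=2. Every pair that conflicts lands in different registers.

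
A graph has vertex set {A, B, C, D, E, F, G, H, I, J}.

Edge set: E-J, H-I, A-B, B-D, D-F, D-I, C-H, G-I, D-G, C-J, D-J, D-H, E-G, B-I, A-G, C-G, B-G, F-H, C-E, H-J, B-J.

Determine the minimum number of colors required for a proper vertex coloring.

B, D, G, I are pairwise adjacent (a clique of size 4), so at least 4 colors are needed.
One proper 4-coloring: A=blue, B=green, C=blue, D=blue, E=green, F=red, G=red, H=green, I=yellow, J=red. Each edge has distinct colors on its endpoints.

4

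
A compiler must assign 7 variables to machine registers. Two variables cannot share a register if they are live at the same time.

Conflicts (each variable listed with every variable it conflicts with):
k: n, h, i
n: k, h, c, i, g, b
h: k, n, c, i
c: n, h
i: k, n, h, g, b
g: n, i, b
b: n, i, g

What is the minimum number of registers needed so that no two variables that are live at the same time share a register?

k, n, h, i all conflict with each other, so at least 4 registers are needed.
A valid assignment using 4 registers: k=4, n=1, h=3, c=2, i=2, g=4, b=3. Each listed conflict is separated.

4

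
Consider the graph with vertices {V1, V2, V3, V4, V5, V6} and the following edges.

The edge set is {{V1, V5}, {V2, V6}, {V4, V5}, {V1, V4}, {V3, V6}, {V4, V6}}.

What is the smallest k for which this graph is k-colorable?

3

V1, V4, V5 form a triangle, so at least 3 colors are needed.
3 colors suffice: color 1 → {V2, V3, V4}; color 2 → {V5, V6}; color 3 → {V1}. No two adjacent vertices share a color.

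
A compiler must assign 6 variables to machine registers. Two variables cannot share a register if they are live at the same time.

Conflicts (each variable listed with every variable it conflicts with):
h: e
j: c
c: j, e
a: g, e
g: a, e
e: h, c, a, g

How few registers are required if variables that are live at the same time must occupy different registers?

3

a, g, e pairwise conflict, so at least 3 registers are needed.
3 registers suffice: register 1 → {j, e}; register 2 → {h, c, g}; register 3 → {a}. Each listed conflict is separated.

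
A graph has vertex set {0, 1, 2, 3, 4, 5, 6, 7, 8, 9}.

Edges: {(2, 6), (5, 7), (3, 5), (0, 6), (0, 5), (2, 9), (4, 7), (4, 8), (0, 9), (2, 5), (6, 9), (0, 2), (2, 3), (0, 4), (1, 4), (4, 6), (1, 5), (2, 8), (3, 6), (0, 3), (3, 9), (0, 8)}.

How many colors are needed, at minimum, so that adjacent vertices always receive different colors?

0, 2, 3, 6, 9 are mutually adjacent (a clique of size 5), so at least 5 colors are needed.
5 colors suffice: 0=a, 1=a, 2=b, 3=d, 4=b, 5=c, 6=c, 7=a, 8=c, 9=e. Every edge joins two different colors.

5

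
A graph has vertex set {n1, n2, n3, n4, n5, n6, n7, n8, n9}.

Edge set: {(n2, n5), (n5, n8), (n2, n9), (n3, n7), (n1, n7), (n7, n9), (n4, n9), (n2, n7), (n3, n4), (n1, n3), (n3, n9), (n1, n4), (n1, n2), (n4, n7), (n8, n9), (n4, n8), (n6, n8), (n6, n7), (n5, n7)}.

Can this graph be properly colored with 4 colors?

Yes

The chromatic number is 4. n1, n3, n4, n7 are mutually adjacent (a clique of size 4), so at least 4 colors are needed.
One proper 4-coloring: n1=3, n2=2, n3=4, n4=2, n5=3, n6=2, n7=1, n8=1, n9=3.
That is already a proper 4-coloring.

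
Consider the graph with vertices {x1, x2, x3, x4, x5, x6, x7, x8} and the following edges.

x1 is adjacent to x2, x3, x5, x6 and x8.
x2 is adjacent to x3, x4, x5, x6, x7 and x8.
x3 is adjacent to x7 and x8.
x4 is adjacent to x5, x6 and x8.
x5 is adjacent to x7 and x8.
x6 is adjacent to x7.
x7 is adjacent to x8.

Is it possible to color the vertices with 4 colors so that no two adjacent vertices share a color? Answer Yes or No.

The chromatic number is 4. x1, x2, x5, x8 are mutually adjacent (a clique of size 4), so at least 4 colors are needed.
4 colors suffice: color 1 → {x2}; color 2 → {x6, x8}; color 3 → {x3, x5}; color 4 → {x1, x4, x7}.
That is already a proper 4-coloring.

Yes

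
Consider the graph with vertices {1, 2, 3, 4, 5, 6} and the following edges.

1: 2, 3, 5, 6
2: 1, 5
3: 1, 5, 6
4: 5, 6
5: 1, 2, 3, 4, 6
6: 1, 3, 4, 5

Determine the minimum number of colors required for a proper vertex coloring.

4

1, 3, 5, 6 are pairwise adjacent (a clique of size 4), so at least 4 colors are needed.
4 colors suffice: 1=c, 2=b, 3=d, 4=c, 5=a, 6=b. No two adjacent vertices share a color.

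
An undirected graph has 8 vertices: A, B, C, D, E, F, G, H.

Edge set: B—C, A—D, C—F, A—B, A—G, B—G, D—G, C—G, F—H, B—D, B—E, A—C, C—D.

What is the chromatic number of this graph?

A, B, C, D, G form a clique, so at least 5 colors are needed.
One proper 5-coloring: A=3, B=2, C=1, D=4, E=1, F=2, G=5, H=1. No two adjacent vertices share a color.

5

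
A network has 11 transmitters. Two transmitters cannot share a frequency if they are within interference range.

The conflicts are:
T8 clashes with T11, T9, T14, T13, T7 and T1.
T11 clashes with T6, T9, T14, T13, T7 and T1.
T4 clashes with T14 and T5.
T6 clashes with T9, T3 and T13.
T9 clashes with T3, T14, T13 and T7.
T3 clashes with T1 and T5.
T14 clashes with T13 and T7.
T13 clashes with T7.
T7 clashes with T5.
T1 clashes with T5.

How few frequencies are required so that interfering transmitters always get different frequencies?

6

T8, T11, T9, T14, T13, T7 all conflict with each other, so at least 6 frequencies are needed.
A valid assignment using 6 frequencies: T8=4, T11=1, T4=1, T6=4, T9=2, T3=1, T14=6, T13=3, T7=5, T1=2, T5=3. Each listed conflict is separated.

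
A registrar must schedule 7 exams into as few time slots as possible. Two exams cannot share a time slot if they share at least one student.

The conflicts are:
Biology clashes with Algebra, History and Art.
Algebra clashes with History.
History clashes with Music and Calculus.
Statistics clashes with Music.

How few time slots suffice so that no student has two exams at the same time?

Biology, Algebra, History are mutually in conflict, so at least 3 time slots are needed.
3 time slots suffice: time slot 1 → {History, Art, Statistics}; time slot 2 → {Biology, Music, Calculus}; time slot 3 → {Algebra}. No two conflicting exams share a time slot.

3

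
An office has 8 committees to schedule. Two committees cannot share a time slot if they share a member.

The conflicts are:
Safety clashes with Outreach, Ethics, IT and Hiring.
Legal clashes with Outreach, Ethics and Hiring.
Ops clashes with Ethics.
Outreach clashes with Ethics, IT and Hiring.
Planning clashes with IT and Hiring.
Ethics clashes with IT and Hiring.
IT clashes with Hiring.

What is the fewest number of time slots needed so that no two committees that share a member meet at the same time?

Safety, Outreach, Ethics, IT, Hiring pairwise conflict, so at least 5 time slots are needed.
5 time slots suffice: time slot 1 → {Ops, Hiring}; time slot 2 → {Planning, Ethics}; time slot 3 → {Legal, IT}; time slot 4 → {Outreach}; time slot 5 → {Safety}. No two conflicting committees share a time slot.

5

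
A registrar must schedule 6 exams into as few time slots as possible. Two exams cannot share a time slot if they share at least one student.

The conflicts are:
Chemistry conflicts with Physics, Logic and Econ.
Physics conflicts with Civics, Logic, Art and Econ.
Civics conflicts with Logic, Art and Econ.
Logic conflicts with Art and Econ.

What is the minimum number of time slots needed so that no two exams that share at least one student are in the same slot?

Physics, Civics, Logic, Art all conflict with each other, so at least 4 time slots are needed.
4 time slots suffice: Chemistry=4, Physics=2, Civics=4, Logic=1, Art=3, Econ=3. No two conflicting exams share a time slot.

4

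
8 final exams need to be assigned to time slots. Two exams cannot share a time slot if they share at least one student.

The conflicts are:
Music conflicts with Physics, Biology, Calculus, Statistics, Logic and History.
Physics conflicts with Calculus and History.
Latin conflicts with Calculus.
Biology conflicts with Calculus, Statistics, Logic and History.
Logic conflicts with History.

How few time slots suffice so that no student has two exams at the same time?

4

Music, Biology, Logic, History pairwise conflict, so at least 4 time slots are needed.
4 time slots suffice: time slot 1 → {Music, Latin}; time slot 2 → {Physics, Biology}; time slot 3 → {Calculus, Statistics, History}; time slot 4 → {Logic}. Each listed conflict is separated.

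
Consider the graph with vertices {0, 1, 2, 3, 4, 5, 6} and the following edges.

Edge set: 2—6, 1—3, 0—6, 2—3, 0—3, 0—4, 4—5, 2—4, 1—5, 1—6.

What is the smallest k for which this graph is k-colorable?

3

The cycle 1-6-2-4-5-1 has odd length 5, so it cannot be 2-colored; at least 3 colors are needed.
One proper 3-coloring: 0=red, 1=red, 2=red, 3=blue, 4=blue, 5=green, 6=blue. No two adjacent vertices share a color.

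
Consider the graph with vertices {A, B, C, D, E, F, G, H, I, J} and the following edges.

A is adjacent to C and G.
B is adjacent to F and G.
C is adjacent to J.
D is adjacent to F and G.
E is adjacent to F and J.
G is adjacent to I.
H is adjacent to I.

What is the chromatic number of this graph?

The cycle J-E-F-D-G-A-C-J has odd length 7, so it cannot be 2-colored; at least 3 colors are needed.
3 colors suffice: color 1 → {C, F, G, H}; color 2 → {A, B, D, E, I}; color 3 → {J}. Each edge has distinct colors on its endpoints.

3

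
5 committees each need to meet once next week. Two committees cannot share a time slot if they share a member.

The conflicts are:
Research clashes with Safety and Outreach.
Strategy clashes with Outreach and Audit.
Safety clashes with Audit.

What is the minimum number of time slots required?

3

The cycle Research-Outreach-Strategy-Audit-Safety-Research has odd length 5, so it cannot be 2-colored; at least 3 time slots are needed.
3 time slots suffice: time slot 1 → {Research, Strategy}; time slot 2 → {Outreach, Audit}; time slot 3 → {Safety}. Every pair that conflicts lands in different time slots.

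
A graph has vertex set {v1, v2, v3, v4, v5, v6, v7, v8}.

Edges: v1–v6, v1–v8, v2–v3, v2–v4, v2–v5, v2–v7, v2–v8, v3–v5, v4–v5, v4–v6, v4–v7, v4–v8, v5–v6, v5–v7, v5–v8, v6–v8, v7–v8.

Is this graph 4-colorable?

No

v2, v4, v5, v7, v8 form a clique, so at least 5 colors are needed.
So 4 colors are not enough.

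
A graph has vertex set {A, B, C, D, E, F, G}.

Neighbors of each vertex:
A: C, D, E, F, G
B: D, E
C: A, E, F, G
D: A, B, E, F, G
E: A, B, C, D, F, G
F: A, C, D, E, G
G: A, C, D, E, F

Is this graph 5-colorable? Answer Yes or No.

Yes

The chromatic number is 5. A, C, E, F, G form a clique, so at least 5 colors are needed.
5 colors suffice: color red → {E}; color blue → {B, G}; color green → {F}; color yellow → {C, D}; color purple → {A}.
That is already a proper 5-coloring.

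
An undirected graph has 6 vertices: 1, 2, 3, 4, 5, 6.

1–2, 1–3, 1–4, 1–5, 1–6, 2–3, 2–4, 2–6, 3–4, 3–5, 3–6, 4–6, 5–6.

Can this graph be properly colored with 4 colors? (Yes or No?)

No

1, 2, 3, 4, 6 are mutually adjacent (a clique of size 5), so at least 5 colors are needed.
So 4 colors are not enough.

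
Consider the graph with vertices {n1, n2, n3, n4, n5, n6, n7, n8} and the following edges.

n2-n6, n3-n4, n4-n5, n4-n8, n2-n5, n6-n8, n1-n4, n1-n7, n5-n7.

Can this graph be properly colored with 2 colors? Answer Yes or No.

The cycle n8-n4-n5-n2-n6-n8 has odd length 5, so it cannot be 2-colored; at least 3 colors are needed.
So 2 colors are not enough.

No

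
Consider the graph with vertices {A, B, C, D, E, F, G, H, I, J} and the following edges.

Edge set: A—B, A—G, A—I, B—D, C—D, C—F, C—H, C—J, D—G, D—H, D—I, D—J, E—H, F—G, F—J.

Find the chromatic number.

C, D, H are pairwise adjacent, so at least 3 colors are needed.
3 colors suffice: color 1 → {A, D, E, F}; color 2 → {B, C, G, I}; color 3 → {H, J}. Each edge has distinct colors on its endpoints.

3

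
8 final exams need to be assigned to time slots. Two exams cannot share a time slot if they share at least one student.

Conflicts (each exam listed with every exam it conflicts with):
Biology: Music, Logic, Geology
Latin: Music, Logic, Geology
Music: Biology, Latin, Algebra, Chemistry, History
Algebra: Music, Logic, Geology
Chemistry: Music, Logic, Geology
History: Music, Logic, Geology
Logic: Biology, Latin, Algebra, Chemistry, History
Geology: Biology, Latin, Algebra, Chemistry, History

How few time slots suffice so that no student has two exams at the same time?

2

Latin and Music conflict, so at least 2 time slots are needed.
2 time slots suffice: time slot 1 → {Music, Logic, Geology}; time slot 2 → {Biology, Latin, Algebra, Chemistry, History}. Every pair that conflicts lands in different time slots.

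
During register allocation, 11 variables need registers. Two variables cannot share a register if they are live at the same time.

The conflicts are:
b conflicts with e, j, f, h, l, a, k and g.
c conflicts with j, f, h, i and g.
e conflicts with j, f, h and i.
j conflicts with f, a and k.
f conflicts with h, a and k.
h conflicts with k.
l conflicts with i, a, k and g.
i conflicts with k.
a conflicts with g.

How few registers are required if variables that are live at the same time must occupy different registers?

b, e, f, h are mutually in conflict, so at least 4 registers are needed.
4 registers suffice: register 1 → {b, c}; register 2 → {f, l}; register 3 → {j, h, i, g}; register 4 → {e, a, k}. Every pair that conflicts lands in different registers.

4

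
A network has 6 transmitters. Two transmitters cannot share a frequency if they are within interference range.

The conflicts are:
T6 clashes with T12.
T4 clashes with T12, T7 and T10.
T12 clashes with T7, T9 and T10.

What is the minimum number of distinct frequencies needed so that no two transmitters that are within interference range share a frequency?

T4, T12, T10 pairwise conflict, so at least 3 frequencies are needed.
3 frequencies suffice: frequency 1 → {T12}; frequency 2 → {T6, T4, T9}; frequency 3 → {T7, T10}. Each listed conflict is separated.

3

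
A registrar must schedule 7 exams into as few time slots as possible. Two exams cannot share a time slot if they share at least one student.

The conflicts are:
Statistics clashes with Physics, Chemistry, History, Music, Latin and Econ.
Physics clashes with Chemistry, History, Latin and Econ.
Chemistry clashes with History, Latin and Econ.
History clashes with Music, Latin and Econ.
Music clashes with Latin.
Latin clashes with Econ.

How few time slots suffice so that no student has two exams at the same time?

Statistics, Physics, Chemistry, History, Latin, Econ are mutually in conflict, so at least 6 time slots are needed.
A valid assignment using 6 time slots: Statistics=1, Physics=6, Chemistry=4, History=3, Music=4, Latin=2, Econ=5. Every pair that conflicts lands in different time slots.

6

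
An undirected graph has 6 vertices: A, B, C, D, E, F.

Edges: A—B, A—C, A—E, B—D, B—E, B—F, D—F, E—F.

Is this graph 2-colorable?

B, D, F form a triangle, so at least 3 colors are needed.
So 2 colors are not enough.

No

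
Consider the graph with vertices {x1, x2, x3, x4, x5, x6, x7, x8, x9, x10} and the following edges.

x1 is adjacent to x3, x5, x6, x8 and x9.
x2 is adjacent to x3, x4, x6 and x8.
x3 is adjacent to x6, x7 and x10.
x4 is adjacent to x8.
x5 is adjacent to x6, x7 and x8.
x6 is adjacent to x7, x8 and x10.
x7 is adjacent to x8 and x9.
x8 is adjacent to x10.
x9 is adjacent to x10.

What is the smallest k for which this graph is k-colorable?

4

x5, x6, x7, x8 are mutually adjacent (a clique of size 4), so at least 4 colors are needed.
4 colors suffice: color 1 → {x3, x8, x9}; color 2 → {x4, x6}; color 3 → {x1, x2, x7, x10}; color 4 → {x5}. No two adjacent vertices share a color.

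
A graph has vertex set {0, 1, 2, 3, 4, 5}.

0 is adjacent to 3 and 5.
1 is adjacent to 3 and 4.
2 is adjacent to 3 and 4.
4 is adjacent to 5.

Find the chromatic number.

The cycle 3-1-4-5-0-3 has odd length 5, so it cannot be 2-colored; at least 3 colors are needed.
3 colors suffice: color a → {3, 4}; color b → {0, 1, 2}; color c → {5}. Every edge joins two different colors.

3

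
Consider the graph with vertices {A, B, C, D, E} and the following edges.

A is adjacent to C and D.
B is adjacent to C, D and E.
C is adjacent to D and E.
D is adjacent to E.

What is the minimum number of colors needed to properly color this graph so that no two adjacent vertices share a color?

B, C, D, E are pairwise adjacent (a clique of size 4), so at least 4 colors are needed.
4 colors suffice: color 1 → {C}; color 2 → {D}; color 3 → {A, B}; color 4 → {E}. Every edge joins two different colors.

4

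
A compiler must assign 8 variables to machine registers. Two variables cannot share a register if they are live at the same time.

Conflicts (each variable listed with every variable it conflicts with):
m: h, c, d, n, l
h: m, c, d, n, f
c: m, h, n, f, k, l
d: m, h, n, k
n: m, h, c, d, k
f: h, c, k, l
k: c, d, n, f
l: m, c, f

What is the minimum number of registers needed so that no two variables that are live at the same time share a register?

4

m, h, c, n are mutually in conflict, so at least 4 registers are needed.
4 registers suffice: register 1 → {c, d}; register 2 → {h, k, l}; register 3 → {m, f}; register 4 → {n}. No two conflicting variables share a register.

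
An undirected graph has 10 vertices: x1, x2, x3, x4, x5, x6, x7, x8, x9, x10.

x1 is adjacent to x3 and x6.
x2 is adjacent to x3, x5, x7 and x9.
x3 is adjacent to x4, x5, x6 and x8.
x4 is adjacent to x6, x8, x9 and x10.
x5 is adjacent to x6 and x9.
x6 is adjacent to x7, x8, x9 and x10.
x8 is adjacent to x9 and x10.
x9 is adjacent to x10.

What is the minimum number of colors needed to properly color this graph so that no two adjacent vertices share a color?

5

x4, x6, x8, x9, x10 are pairwise adjacent (a clique of size 5), so at least 5 colors are needed.
A valid assignment using 5 colors: x1=green, x2=red, x3=blue, x4=yellow, x5=green, x6=red, x7=blue, x8=green, x9=blue, x10=purple. Each edge has distinct colors on its endpoints.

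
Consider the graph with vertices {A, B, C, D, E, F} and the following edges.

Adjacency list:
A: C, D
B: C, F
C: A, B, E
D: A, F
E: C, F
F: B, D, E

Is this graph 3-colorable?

Yes

The chromatic number is 3. The cycle D-A-C-B-F-D has odd length 5, so it cannot be 2-colored; at least 3 colors are needed.
3 colors suffice: color red → {C, F}; color blue → {A, B, E}; color green → {D}.
That is already a proper 3-coloring.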